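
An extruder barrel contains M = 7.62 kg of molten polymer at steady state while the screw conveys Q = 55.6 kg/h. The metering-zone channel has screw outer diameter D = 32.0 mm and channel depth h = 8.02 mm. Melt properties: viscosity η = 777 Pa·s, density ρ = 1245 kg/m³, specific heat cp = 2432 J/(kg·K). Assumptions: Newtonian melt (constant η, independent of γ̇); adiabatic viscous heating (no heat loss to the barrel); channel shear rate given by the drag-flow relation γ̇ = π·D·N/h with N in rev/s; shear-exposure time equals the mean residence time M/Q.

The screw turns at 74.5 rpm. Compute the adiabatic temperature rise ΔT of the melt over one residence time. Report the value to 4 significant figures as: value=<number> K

Q_s = Q / 3600 = 55.6 / 3600 = 0.0154444 kg/s
t_res = M / Q_s = 7.62 / 0.0154444 = 493.381 s
Geometry in metres: D = 32.0 mm → 0.032 m, h = 8.02 mm → 0.00802 m; screw speed N = 74.5 rpm = 1.24167 rev/s
γ̇ = π·D·N / h = π · 0.032 · 1.24167 / 0.00802 = 15.5643 s⁻¹
Adiabatic rise: ΔT = η γ̇² t_res / (ρ cp) = 777·(15.5643)²·493.381 / (1245·2432) = 30.6713 K

value=30.67 K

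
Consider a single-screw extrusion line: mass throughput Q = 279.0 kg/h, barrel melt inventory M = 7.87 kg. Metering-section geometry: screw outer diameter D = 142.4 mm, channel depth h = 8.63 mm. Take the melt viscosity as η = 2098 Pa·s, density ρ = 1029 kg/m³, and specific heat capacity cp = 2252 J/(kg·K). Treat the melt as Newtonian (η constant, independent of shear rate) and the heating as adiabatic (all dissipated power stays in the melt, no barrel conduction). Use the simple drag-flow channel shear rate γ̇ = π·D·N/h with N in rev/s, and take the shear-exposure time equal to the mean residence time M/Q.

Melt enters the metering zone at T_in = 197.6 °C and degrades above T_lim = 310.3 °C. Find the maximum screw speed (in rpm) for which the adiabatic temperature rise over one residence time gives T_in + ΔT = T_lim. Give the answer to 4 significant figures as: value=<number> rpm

value=40.52 rpm

Throughput in SI: Q_s = 279.0 kg/h ÷ 3600 s/h = 0.0775 kg/s
Mean residence time: t_res = M/Q_s = 7.87 kg / 0.0775 kg/s = 101.548 s
Geometry in SI: D = 142.4 mm → 0.1424 m, h = 8.63 mm → 0.00863 m
ΔT_a = T_lim − T_in = 310.3 °C − 197.6 °C = 112.7 K
γ̇_max² = ΔT_a·ρ·cp / (η·t_res) = [112.7 × 1029 × 2252] / [2098 × 101.548] = 1225.83 s⁻²
γ̇_max = sqrt(1225.83) = 35.0118 s⁻¹
Solve γ̇ = πDN/h for N: N_max = γ̇_max·h/(π·D) = 35.0118 × 0.00863 / (π × 0.1424) = 0.675407 rev/s = 40.5244 rpm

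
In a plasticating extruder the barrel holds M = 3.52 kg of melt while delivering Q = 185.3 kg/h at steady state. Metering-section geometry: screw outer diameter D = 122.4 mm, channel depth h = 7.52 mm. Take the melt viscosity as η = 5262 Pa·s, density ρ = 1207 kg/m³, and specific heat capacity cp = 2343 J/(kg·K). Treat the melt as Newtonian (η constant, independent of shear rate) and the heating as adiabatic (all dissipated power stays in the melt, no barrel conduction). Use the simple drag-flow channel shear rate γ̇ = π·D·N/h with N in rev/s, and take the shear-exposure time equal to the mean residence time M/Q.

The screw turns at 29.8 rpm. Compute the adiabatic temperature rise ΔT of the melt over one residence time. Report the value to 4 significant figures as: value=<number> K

value=82.07 K

Throughput in SI: Q_s = 185.3 kg/h ÷ 3600 s/h = 0.0514722 kg/s
t_res = M / Q_s = 3.52 / 0.0514722 = 68.3864 s
D = 122.4 mm = 0.1224 m;  h = 7.52 mm = 0.00752 m;  N = 29.8 rpm / 60 = 0.496667 rev/s
Shear rate: γ̇ = πDN/h = π·0.1224·0.496667/0.00752 = 25.3968 s⁻¹
ΔT = η·γ̇²·t_res/(ρ·cp) = [5262 × 25.3968² × 68.3864] / [1207 × 2343] = 82.0726 K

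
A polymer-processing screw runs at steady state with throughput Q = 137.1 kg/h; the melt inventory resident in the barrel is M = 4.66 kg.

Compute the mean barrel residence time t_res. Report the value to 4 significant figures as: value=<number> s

Q_s = Q / 3600 = 137.1 / 3600 = 0.0380833 kg/s
Mean residence time: t_res = M/Q_s = 4.66 kg / 0.0380833 kg/s = 122.363 s

value=122.4 s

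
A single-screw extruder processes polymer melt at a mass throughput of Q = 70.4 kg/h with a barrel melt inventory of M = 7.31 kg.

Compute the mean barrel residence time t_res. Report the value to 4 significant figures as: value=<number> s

Throughput in SI: Q_s = 70.4 kg/h ÷ 3600 s/h = 0.0195556 kg/s
t_res = M / Q_s = 7.31 / 0.0195556 = 373.807 s

value=373.8 s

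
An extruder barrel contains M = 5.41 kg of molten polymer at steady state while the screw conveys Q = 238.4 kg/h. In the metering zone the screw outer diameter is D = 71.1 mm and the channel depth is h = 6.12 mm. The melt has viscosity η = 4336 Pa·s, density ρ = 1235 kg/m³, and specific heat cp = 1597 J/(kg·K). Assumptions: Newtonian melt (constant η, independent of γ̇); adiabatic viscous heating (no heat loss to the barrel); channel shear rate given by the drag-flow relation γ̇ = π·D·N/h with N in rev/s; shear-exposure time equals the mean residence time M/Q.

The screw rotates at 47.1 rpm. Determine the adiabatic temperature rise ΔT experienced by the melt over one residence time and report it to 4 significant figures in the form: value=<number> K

Throughput in SI: Q_s = 238.4 kg/h ÷ 3600 s/h = 0.0662222 kg/s
Mean residence time: t_res = M/Q_s = 5.41 kg / 0.0662222 kg/s = 81.6946 s
Geometry in metres: D = 71.1 mm → 0.0711 m, h = 6.12 mm → 0.00612 m; screw speed N = 47.1 rpm = 0.785 rev/s
γ̇ = π D N / h = (π)(0.0711)(0.785) / 0.00612 = 28.6509 s⁻¹
ΔT = η·γ̇²·t_res/(ρ·cp) = [4336 × 28.6509² × 81.6946] / [1235 × 1597] = 147.43 K

value=147.4 K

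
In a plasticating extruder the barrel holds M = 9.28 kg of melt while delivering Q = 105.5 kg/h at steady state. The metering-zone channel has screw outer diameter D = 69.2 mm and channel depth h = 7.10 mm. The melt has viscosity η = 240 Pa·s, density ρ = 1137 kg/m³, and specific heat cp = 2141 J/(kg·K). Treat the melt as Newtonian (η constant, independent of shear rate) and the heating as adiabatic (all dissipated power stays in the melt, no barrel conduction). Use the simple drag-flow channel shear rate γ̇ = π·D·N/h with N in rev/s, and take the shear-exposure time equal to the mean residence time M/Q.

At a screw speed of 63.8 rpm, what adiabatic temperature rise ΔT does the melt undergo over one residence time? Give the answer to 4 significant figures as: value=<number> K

value=33.10 K

Convert throughput: Q = 105.5 kg/h = 105.5/3600 = 0.0293056 kg/s
t_res = M / Q_s = 9.28 ÷ 0.0293056 = 316.664 s
D = 69.2 mm = 0.0692 m;  h = 7.10 mm = 0.0071 m;  N = 63.8 rpm / 60 = 1.06333 rev/s
Shear rate: γ̇ = πDN/h = π·0.0692·1.06333/0.0071 = 32.5587 s⁻¹
Adiabatic rise: ΔT = η γ̇² t_res / (ρ cp) = 240·(32.5587)²·316.664 / (1137·2141) = 33.0953 K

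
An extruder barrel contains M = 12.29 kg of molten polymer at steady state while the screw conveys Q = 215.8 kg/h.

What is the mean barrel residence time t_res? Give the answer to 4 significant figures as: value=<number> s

Throughput in SI: Q_s = 215.8 kg/h ÷ 3600 s/h = 0.0599444 kg/s
t_res = M / Q_s = 12.29 ÷ 0.0599444 = 205.023 s

value=205.0 s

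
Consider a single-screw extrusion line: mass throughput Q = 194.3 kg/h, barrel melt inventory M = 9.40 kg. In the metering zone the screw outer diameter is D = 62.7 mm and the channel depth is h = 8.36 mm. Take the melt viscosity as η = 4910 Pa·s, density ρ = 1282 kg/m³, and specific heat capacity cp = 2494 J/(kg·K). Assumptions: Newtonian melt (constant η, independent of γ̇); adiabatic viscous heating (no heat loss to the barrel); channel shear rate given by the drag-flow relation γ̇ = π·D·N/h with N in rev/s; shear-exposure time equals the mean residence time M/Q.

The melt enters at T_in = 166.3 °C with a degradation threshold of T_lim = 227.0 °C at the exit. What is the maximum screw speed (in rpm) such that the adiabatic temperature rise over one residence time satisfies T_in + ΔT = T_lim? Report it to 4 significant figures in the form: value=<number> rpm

Convert throughput: Q = 194.3 kg/h = 194.3/3600 = 0.0539722 kg/s
t_res = M / Q_s = 9.40 ÷ 0.0539722 = 174.164 s
Geometry in SI: D = 62.7 mm → 0.0627 m, h = 8.36 mm → 0.00836 m
ΔT_a = T_lim − T_in = 227.0 − 166.3 = 60.7 K
γ̇_max² = ΔT_a·ρ·cp/(η·t_res) = 60.7·1282·2494/(4910·174.164) = 226.952 s⁻²
γ̇_max = √226.952 = 15.0649 s⁻¹
N_max = γ̇_max h / (πD) = 15.0649·0.00836/(π·0.0627) = 0.639375 rev/s → ×60 = 38.3625 rpm

value=38.36 rpm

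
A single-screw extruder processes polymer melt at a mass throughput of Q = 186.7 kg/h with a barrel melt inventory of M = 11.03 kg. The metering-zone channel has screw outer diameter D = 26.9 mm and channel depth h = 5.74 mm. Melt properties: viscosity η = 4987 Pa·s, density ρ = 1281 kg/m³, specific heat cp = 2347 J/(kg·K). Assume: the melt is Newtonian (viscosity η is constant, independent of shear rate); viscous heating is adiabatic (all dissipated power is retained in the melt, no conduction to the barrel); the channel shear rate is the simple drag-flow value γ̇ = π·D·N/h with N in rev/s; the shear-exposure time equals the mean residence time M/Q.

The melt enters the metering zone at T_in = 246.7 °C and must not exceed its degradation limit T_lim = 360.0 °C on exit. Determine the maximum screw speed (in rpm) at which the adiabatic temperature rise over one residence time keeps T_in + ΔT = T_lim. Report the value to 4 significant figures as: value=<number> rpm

Throughput in SI: Q_s = 186.7 kg/h ÷ 3600 s/h = 0.0518611 kg/s
Mean residence time: t_res = M/Q_s = 11.03 kg / 0.0518611 kg/s = 212.683 s
D = 26.9 mm = 0.0269 m;  h = 5.74 mm = 0.00574 m
ΔT_a = T_lim − T_in = 360.0 °C − 246.7 °C = 113.3 K
γ̇_max² = ΔT_a·ρ·cp/(η·t_res) = 113.3·1281·2347/(4987·212.683) = 321.158 s⁻²
γ̇_max = sqrt(321.158) = 17.9209 s⁻¹
N_max = γ̇_max h / (πD) = 17.9209·0.00574/(π·0.0269) = 1.21722 rev/s → ×60 = 73.0332 rpm

value=73.03 rpm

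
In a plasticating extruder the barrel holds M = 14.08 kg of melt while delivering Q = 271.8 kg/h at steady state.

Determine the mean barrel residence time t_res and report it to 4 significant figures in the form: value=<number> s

value=186.5 s

Q_s = Q / 3600 = 271.8 / 3600 = 0.0755 kg/s
t_res = M / Q_s = 14.08 ÷ 0.0755 = 186.49 s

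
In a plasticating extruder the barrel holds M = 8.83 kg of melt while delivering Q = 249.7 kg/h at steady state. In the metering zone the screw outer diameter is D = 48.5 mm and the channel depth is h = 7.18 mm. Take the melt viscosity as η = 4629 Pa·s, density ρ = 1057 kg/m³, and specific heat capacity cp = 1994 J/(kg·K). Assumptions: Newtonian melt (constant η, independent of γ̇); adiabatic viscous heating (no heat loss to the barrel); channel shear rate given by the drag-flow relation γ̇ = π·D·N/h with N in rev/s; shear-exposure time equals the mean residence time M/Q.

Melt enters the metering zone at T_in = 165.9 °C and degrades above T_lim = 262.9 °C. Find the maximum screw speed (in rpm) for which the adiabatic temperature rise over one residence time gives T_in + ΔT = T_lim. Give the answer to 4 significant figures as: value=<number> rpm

value=52.66 rpm

Throughput in SI: Q_s = 249.7 kg/h ÷ 3600 s/h = 0.0693611 kg/s
t_res = M / Q_s = 8.83 ÷ 0.0693611 = 127.305 s
D = 48.5 mm = 0.0485 m;  h = 7.18 mm = 0.00718 m
Allowable rise: ΔT_a = T_lim − T_in = 262.9 − 165.9 = 97 K
Invert ΔT = ηγ̇²t_res/(ρcp) for γ̇: γ̇_max² = ΔT_a ρ cp / (η t_res) = 97·1057·1994 / (4629·127.305) = 346.929 s⁻²
γ̇_max = sqrt(346.929) = 18.626 s⁻¹
N_max = γ̇_max h / (πD) = 18.626·0.00718/(π·0.0485) = 0.877714 rev/s → ×60 = 52.6628 rpm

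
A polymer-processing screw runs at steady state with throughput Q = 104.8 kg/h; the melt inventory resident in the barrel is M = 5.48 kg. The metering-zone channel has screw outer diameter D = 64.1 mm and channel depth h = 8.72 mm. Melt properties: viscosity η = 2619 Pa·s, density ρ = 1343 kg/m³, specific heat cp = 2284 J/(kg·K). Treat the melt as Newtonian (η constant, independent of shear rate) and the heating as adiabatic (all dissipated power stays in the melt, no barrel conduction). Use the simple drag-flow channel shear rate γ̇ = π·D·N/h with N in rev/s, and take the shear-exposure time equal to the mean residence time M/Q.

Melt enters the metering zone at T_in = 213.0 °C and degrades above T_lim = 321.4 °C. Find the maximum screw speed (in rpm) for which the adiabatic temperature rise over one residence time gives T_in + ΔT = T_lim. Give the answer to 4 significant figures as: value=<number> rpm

value=67.47 rpm

Q_s = Q / 3600 = 104.8 / 3600 = 0.0291111 kg/s
t_res = M / Q_s = 5.48 ÷ 0.0291111 = 188.244 s
Geometry in SI: D = 64.1 mm → 0.0641 m, h = 8.72 mm → 0.00872 m
ΔT_a = T_lim − T_in = 321.4 − 213.0 = 108.4 K
γ̇_max² = ΔT_a·ρ·cp/(η·t_res) = 108.4·1343·2284/(2619·188.244) = 674.441 s⁻²
γ̇_max = sqrt(674.441) = 25.97 s⁻¹
Solve γ̇ = πDN/h for N: N_max = γ̇_max·h/(π·D) = 25.97 × 0.00872 / (π × 0.0641) = 1.12455 rev/s = 67.4733 rpm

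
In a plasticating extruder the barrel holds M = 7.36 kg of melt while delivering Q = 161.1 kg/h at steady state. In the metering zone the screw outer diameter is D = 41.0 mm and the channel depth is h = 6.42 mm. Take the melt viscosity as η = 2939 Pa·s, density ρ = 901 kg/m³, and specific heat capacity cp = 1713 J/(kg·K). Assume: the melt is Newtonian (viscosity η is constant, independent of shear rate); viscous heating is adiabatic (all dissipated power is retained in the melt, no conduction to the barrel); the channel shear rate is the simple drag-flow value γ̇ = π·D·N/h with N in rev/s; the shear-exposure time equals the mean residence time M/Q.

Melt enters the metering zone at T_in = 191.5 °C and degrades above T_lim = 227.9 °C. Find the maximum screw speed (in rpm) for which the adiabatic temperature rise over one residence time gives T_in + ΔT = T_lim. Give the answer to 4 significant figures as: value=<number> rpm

Q_s = Q / 3600 = 161.1 / 3600 = 0.04475 kg/s
t_res = M / Q_s = 7.36 ÷ 0.04475 = 164.469 s
D = 41.0 mm = 0.041 m;  h = 6.42 mm = 0.00642 m
Allowable rise: ΔT_a = T_lim − T_in = 227.9 − 191.5 = 36.4 K
Invert ΔT = ηγ̇²t_res/(ρcp) for γ̇: γ̇_max² = ΔT_a ρ cp / (η t_res) = 36.4·901·1713 / (2939·164.469) = 116.225 s⁻²
γ̇_max = √116.225 = 10.7808 s⁻¹
N_max = γ̇_max h / (πD) = 10.7808·0.00642/(π·0.041) = 0.537342 rev/s → ×60 = 32.2405 rpm

value=32.24 rpm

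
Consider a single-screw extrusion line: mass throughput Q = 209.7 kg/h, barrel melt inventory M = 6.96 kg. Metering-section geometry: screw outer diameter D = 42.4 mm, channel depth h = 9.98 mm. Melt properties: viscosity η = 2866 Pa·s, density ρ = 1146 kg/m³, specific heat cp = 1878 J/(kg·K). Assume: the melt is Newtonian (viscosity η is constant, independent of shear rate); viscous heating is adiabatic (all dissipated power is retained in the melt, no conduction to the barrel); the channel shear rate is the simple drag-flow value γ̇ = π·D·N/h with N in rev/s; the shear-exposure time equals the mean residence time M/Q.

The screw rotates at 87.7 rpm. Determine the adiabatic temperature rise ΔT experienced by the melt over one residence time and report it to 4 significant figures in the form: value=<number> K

Throughput in SI: Q_s = 209.7 kg/h ÷ 3600 s/h = 0.05825 kg/s
t_res = M / Q_s = 6.96 / 0.05825 = 119.485 s
Convert to SI: D = 0.0424 m, h = 0.00998 m, N = 87.7/60 = 1.46167 rev/s
Shear rate: γ̇ = πDN/h = π·0.0424·1.46167/0.00998 = 19.5089 s⁻¹
ΔT = η·γ̇²·t_res / (ρ·cp) = 2866 · (19.5089)² · 119.485 / (1146 · 1878) = 60.5587 K

value=60.56 K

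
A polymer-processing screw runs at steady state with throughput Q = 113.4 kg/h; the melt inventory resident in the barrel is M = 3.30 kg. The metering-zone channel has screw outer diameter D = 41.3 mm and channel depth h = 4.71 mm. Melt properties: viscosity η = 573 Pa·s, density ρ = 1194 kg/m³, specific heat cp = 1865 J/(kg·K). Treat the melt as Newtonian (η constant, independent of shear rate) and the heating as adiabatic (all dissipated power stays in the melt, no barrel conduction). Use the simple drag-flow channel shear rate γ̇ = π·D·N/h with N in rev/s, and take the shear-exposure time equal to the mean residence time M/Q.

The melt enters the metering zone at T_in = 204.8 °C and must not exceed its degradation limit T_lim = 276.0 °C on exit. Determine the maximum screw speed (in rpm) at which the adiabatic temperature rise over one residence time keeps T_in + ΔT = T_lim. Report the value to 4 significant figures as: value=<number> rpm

Throughput in SI: Q_s = 113.4 kg/h ÷ 3600 s/h = 0.0315 kg/s
t_res = M / Q_s = 3.30 / 0.0315 = 104.762 s
Convert to metres: D = 0.0413 m, h = 0.00471 m
ΔT_a = T_lim − T_in = 276.0 °C − 204.8 °C = 71.2 K
γ̇_max² = ΔT_a·ρ·cp/(η·t_res) = 71.2·1194·1865/(573·104.762) = 2641.22 s⁻²
γ̇_max = √2641.22 = 51.3928 s⁻¹
N_max = γ̇_max·h / (π·D) = 51.3928 · 0.00471 / (π · 0.0413) = 1.86562 rev/s = 111.937 rpm

value=111.9 rpm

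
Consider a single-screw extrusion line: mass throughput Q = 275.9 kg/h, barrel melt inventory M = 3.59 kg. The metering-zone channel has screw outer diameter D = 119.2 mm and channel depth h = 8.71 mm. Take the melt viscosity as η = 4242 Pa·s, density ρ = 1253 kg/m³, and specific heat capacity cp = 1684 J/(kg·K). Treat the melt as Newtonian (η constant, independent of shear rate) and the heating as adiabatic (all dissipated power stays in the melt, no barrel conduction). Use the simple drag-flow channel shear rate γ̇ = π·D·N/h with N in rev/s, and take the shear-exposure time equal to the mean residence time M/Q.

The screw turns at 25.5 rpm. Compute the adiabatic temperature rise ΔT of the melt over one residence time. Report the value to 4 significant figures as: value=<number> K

Convert throughput: Q = 275.9 kg/h = 275.9/3600 = 0.0766389 kg/s
t_res = M / Q_s = 3.59 ÷ 0.0766389 = 46.8431 s
D = 119.2 mm = 0.1192 m;  h = 8.71 mm = 0.00871 m;  N = 25.5 rpm / 60 = 0.425 rev/s
γ̇ = π·D·N / h = π · 0.1192 · 0.425 / 0.00871 = 18.2725 s⁻¹
ΔT = η·γ̇²·t_res / (ρ·cp) = 4242 · (18.2725)² · 46.8431 / (1253 · 1684) = 31.4425 K

value=31.44 K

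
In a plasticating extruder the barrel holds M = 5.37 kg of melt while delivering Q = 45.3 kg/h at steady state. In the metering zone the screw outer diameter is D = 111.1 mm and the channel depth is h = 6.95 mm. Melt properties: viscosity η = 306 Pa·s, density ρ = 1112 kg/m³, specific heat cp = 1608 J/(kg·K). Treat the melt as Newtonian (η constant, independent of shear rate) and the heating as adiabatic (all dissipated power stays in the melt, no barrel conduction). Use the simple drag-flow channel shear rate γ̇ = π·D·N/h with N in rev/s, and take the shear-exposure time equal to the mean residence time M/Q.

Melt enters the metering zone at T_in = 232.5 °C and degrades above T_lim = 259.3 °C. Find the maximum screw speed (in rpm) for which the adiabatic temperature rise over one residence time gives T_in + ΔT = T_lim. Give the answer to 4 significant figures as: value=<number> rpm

Convert throughput: Q = 45.3 kg/h = 45.3/3600 = 0.0125833 kg/s
t_res = M / Q_s = 5.37 / 0.0125833 = 426.755 s
Geometry in SI: D = 111.1 mm → 0.1111 m, h = 6.95 mm → 0.00695 m
Allowable rise: ΔT_a = T_lim − T_in = 259.3 − 232.5 = 26.8 K
γ̇_max² = ΔT_a·ρ·cp / (η·t_res) = [26.8 × 1112 × 1608] / [306 × 426.755] = 366.966 s⁻²
γ̇_max = sqrt(366.966) = 19.1564 s⁻¹
N_max = γ̇_max h / (πD) = 19.1564·0.00695/(π·0.1111) = 0.381447 rev/s → ×60 = 22.8868 rpm

value=22.89 rpm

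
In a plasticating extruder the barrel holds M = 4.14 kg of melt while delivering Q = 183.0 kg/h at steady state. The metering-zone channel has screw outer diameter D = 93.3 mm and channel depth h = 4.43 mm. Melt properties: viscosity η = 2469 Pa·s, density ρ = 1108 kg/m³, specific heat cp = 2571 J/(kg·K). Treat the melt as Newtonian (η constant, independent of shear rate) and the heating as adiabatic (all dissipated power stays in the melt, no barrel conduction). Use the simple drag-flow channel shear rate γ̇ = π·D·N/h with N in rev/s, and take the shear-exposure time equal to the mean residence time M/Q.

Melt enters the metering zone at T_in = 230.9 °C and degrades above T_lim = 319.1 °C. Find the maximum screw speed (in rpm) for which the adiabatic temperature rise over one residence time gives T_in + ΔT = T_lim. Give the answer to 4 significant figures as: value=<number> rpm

Convert throughput: Q = 183.0 kg/h = 183.0/3600 = 0.0508333 kg/s
Mean residence time: t_res = M/Q_s = 4.14 kg / 0.0508333 kg/s = 81.4426 s
D = 93.3 mm = 0.0933 m;  h = 4.43 mm = 0.00443 m
ΔT_a = T_lim − T_in = 319.1 − 230.9 = 88.2 K
γ̇_max² = ΔT_a·ρ·cp / (η·t_res) = [88.2 × 1108 × 2571] / [2469 × 81.4426] = 1249.5 s⁻²
Take the square root: γ̇_max = √(1249.5) = 35.3483 s⁻¹
N_max = γ̇_max·h / (π·D) = 35.3483 · 0.00443 / (π · 0.0933) = 0.534246 rev/s = 32.0547 rpm

value=32.05 rpm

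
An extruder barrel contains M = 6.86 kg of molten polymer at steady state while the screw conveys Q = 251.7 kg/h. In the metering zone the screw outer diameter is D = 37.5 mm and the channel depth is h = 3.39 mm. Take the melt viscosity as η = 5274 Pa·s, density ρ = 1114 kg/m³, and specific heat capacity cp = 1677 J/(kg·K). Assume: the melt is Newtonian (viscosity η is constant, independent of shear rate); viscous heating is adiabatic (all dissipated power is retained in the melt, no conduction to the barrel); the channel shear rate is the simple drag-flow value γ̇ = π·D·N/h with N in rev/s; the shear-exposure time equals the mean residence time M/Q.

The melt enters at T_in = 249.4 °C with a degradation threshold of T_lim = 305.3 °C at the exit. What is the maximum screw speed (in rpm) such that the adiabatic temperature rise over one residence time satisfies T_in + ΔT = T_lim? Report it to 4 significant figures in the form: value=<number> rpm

value=24.53 rpm

Throughput in SI: Q_s = 251.7 kg/h ÷ 3600 s/h = 0.0699167 kg/s
t_res = M / Q_s = 6.86 ÷ 0.0699167 = 98.1168 s
Geometry in SI: D = 37.5 mm → 0.0375 m, h = 3.39 mm → 0.00339 m
Allowable rise: ΔT_a = T_lim − T_in = 305.3 − 249.4 = 55.9 K
Invert ΔT = ηγ̇²t_res/(ρcp) for γ̇: γ̇_max² = ΔT_a ρ cp / (η t_res) = 55.9·1114·1677 / (5274·98.1168) = 201.812 s⁻²
Take the square root: γ̇_max = √(201.812) = 14.206 s⁻¹
N_max = γ̇_max h / (πD) = 14.206·0.00339/(π·0.0375) = 0.408782 rev/s → ×60 = 24.5269 rpm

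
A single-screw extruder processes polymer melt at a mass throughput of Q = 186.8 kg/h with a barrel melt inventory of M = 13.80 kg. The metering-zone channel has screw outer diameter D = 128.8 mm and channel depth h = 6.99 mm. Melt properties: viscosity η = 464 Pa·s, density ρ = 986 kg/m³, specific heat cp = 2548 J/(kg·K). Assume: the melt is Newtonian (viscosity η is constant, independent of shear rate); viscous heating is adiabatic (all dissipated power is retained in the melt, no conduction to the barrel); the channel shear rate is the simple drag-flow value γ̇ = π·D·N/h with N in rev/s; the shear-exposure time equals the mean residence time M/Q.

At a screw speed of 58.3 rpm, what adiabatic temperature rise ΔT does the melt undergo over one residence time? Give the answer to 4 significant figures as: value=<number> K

value=155.4 K

Q_s = Q / 3600 = 186.8 / 3600 = 0.0518889 kg/s
t_res = M / Q_s = 13.80 ÷ 0.0518889 = 265.953 s
Geometry in metres: D = 128.8 mm → 0.1288 m, h = 6.99 mm → 0.00699 m; screw speed N = 58.3 rpm = 0.971667 rev/s
γ̇ = π D N / h = (π)(0.1288)(0.971667) / 0.00699 = 56.2478 s⁻¹
ΔT = η·γ̇²·t_res/(ρ·cp) = [464 × 56.2478² × 265.953] / [986 × 2548] = 155.403 K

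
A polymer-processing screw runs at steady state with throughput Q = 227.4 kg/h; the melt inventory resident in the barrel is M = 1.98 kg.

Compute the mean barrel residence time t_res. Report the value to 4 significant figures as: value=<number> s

Throughput in SI: Q_s = 227.4 kg/h ÷ 3600 s/h = 0.0631667 kg/s
Mean residence time: t_res = M/Q_s = 1.98 kg / 0.0631667 kg/s = 31.3456 s

value=31.35 s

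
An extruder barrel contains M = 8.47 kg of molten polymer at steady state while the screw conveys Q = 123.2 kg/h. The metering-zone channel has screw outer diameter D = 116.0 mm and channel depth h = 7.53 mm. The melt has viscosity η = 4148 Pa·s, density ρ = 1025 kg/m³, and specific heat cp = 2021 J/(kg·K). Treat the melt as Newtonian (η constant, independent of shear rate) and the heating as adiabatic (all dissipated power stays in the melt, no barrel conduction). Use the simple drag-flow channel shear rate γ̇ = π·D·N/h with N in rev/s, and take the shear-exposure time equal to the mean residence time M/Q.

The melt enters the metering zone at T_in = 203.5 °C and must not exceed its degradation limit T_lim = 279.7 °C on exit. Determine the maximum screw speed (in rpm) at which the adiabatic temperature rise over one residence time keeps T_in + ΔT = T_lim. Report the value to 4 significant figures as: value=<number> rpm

value=15.37 rpm

Throughput in SI: Q_s = 123.2 kg/h ÷ 3600 s/h = 0.0342222 kg/s
Mean residence time: t_res = M/Q_s = 8.47 kg / 0.0342222 kg/s = 247.5 s
D = 116.0 mm = 0.116 m;  h = 7.53 mm = 0.00753 m
Allowable rise: ΔT_a = T_lim − T_in = 279.7 − 203.5 = 76.2 K
γ̇_max² = ΔT_a·ρ·cp / (η·t_res) = [76.2 × 1025 × 2021] / [4148 × 247.5] = 153.756 s⁻²
γ̇_max = sqrt(153.756) = 12.3998 s⁻¹
N_max = γ̇_max·h / (π·D) = 12.3998 · 0.00753 / (π · 0.116) = 0.256214 rev/s = 15.3728 rpm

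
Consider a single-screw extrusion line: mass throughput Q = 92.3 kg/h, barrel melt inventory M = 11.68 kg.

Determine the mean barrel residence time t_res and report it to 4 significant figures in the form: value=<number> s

value=455.6 s

Throughput in SI: Q_s = 92.3 kg/h ÷ 3600 s/h = 0.0256389 kg/s
Mean residence time: t_res = M/Q_s = 11.68 kg / 0.0256389 kg/s = 455.558 s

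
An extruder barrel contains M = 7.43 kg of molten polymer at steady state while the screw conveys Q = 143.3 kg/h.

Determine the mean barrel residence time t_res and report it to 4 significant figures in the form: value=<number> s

Q_s = Q / 3600 = 143.3 / 3600 = 0.0398056 kg/s
Mean residence time: t_res = M/Q_s = 7.43 kg / 0.0398056 kg/s = 186.657 s

value=186.7 s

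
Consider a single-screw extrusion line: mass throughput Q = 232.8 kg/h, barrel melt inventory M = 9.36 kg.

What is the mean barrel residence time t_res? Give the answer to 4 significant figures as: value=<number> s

Throughput in SI: Q_s = 232.8 kg/h ÷ 3600 s/h = 0.0646667 kg/s
t_res = M / Q_s = 9.36 ÷ 0.0646667 = 144.742 s

value=144.7 s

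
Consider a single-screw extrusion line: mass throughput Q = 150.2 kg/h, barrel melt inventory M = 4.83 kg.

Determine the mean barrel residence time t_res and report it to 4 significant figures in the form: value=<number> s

value=115.8 s

Throughput in SI: Q_s = 150.2 kg/h ÷ 3600 s/h = 0.0417222 kg/s
Mean residence time: t_res = M/Q_s = 4.83 kg / 0.0417222 kg/s = 115.766 s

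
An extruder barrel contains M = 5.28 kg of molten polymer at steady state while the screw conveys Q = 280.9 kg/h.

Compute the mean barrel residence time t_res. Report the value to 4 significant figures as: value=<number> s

value=67.67 s

Throughput in SI: Q_s = 280.9 kg/h ÷ 3600 s/h = 0.0780278 kg/s
t_res = M / Q_s = 5.28 ÷ 0.0780278 = 67.6682 s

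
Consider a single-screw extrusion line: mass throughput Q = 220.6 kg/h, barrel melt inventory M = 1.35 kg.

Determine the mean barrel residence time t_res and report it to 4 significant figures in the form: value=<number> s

Throughput in SI: Q_s = 220.6 kg/h ÷ 3600 s/h = 0.0612778 kg/s
t_res = M / Q_s = 1.35 / 0.0612778 = 22.0308 s

value=22.03 s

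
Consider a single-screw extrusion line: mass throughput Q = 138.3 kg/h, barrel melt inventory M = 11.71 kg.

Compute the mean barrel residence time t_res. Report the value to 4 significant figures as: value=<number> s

value=304.8 s

Convert throughput: Q = 138.3 kg/h = 138.3/3600 = 0.0384167 kg/s
t_res = M / Q_s = 11.71 / 0.0384167 = 304.816 s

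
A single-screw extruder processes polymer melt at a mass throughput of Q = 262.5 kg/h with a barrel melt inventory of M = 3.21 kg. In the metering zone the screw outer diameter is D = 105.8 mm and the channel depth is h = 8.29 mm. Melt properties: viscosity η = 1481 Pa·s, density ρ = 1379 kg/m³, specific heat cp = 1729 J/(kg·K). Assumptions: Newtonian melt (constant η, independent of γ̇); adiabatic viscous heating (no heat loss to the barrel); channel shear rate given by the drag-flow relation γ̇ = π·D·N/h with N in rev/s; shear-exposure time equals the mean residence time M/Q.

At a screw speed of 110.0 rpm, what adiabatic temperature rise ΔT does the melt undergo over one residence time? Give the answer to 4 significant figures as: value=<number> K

Convert throughput: Q = 262.5 kg/h = 262.5/3600 = 0.0729167 kg/s
t_res = M / Q_s = 3.21 ÷ 0.0729167 = 44.0229 s
D = 105.8 mm = 0.1058 m;  h = 8.29 mm = 0.00829 m;  N = 110.0 rpm / 60 = 1.83333 rev/s
Shear rate: γ̇ = πDN/h = π·0.1058·1.83333/0.00829 = 73.5059 s⁻¹
ΔT = η·γ̇²·t_res / (ρ·cp) = 1481 · (73.5059)² · 44.0229 / (1379 · 1729) = 147.747 K

value=147.7 K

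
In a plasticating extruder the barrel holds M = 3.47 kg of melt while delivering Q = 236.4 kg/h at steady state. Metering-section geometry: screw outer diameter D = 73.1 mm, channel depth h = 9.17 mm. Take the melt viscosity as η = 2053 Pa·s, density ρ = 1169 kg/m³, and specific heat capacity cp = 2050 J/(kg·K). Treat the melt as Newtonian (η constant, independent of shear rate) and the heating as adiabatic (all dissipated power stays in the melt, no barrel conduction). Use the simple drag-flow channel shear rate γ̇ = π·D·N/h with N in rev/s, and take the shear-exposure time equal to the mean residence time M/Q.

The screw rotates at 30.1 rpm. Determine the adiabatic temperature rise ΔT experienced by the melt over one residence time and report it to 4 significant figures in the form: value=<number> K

value=7.145 K

Throughput in SI: Q_s = 236.4 kg/h ÷ 3600 s/h = 0.0656667 kg/s
t_res = M / Q_s = 3.47 ÷ 0.0656667 = 52.8426 s
D = 73.1 mm = 0.0731 m;  h = 9.17 mm = 0.00917 m;  N = 30.1 rpm / 60 = 0.501667 rev/s
γ̇ = π D N / h = (π)(0.0731)(0.501667) / 0.00917 = 12.5636 s⁻¹
ΔT = η·γ̇²·t_res/(ρ·cp) = [2053 × 12.5636² × 52.8426] / [1169 × 2050] = 7.14548 K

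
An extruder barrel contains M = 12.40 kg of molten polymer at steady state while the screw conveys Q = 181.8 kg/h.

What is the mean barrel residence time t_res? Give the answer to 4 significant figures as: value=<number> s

Convert throughput: Q = 181.8 kg/h = 181.8/3600 = 0.0505 kg/s
t_res = M / Q_s = 12.40 / 0.0505 = 245.545 s

value=245.5 s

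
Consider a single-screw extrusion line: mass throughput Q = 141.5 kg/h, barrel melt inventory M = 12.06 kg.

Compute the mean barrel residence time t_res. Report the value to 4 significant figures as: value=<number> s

value=306.8 s

Convert throughput: Q = 141.5 kg/h = 141.5/3600 = 0.0393056 kg/s
Mean residence time: t_res = M/Q_s = 12.06 kg / 0.0393056 kg/s = 306.827 s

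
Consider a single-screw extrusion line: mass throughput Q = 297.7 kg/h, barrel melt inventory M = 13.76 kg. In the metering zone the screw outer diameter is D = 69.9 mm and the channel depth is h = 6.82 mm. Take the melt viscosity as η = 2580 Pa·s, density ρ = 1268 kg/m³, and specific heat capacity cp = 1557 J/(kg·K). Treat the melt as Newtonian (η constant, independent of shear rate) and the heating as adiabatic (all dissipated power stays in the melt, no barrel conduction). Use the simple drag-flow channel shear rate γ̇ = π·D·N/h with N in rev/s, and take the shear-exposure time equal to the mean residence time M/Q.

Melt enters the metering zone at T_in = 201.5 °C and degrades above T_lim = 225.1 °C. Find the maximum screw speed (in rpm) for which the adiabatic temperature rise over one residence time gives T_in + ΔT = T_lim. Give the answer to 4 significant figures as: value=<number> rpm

value=19.41 rpm

Q_s = Q / 3600 = 297.7 / 3600 = 0.0826944 kg/s
Mean residence time: t_res = M/Q_s = 13.76 kg / 0.0826944 kg/s = 166.396 s
Convert to metres: D = 0.0699 m, h = 0.00682 m
ΔT_a = T_lim − T_in = 225.1 °C − 201.5 °C = 23.6 K
γ̇_max² = ΔT_a·ρ·cp/(η·t_res) = 23.6·1268·1557/(2580·166.396) = 108.532 s⁻²
Take the square root: γ̇_max = √(108.532) = 10.4179 s⁻¹
N_max = γ̇_max h / (πD) = 10.4179·0.00682/(π·0.0699) = 0.323546 rev/s → ×60 = 19.4128 rpm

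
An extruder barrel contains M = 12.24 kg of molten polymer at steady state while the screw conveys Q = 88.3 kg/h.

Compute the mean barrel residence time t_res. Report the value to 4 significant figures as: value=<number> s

Q_s = Q / 3600 = 88.3 / 3600 = 0.0245278 kg/s
Mean residence time: t_res = M/Q_s = 12.24 kg / 0.0245278 kg/s = 499.026 s

value=499.0 s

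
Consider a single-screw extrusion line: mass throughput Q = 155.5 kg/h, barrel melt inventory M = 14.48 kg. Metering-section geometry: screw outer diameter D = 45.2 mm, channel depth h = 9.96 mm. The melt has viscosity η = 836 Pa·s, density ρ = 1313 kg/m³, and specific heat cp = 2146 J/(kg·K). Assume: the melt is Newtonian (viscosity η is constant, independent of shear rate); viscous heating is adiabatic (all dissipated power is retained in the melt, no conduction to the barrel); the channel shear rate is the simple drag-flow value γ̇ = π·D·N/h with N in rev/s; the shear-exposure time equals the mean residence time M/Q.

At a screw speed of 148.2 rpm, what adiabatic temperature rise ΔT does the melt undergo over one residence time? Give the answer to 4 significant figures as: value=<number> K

value=123.3 K

Q_s = Q / 3600 = 155.5 / 3600 = 0.0431944 kg/s
Mean residence time: t_res = M/Q_s = 14.48 kg / 0.0431944 kg/s = 335.228 s
Geometry in metres: D = 45.2 mm → 0.0452 m, h = 9.96 mm → 0.00996 m; screw speed N = 148.2 rpm = 2.47 rev/s
γ̇ = π D N / h = (π)(0.0452)(2.47) / 0.00996 = 35.2149 s⁻¹
ΔT = η·γ̇²·t_res / (ρ·cp) = 836 · (35.2149)² · 335.228 / (1313 · 2146) = 123.34 K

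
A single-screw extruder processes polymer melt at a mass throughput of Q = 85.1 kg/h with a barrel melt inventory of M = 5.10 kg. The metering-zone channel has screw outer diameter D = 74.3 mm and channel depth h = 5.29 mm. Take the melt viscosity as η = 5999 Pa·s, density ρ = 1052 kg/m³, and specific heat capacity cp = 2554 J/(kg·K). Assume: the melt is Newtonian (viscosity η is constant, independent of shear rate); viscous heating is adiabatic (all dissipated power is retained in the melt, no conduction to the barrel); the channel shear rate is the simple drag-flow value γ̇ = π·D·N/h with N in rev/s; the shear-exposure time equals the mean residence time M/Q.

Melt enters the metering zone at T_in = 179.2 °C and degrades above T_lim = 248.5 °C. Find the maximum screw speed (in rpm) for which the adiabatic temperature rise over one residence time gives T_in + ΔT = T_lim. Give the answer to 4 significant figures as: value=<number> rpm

value=16.31 rpm

Convert throughput: Q = 85.1 kg/h = 85.1/3600 = 0.0236389 kg/s
Mean residence time: t_res = M/Q_s = 5.10 kg / 0.0236389 kg/s = 215.746 s
D = 74.3 mm = 0.0743 m;  h = 5.29 mm = 0.00529 m
ΔT_a = T_lim − T_in = 248.5 − 179.2 = 69.3 K
γ̇_max² = ΔT_a·ρ·cp/(η·t_res) = 69.3·1052·2554/(5999·215.746) = 143.863 s⁻²
γ̇_max = √143.863 = 11.9943 s⁻¹
N_max = γ̇_max h / (πD) = 11.9943·0.00529/(π·0.0743) = 0.271826 rev/s → ×60 = 16.3096 rpm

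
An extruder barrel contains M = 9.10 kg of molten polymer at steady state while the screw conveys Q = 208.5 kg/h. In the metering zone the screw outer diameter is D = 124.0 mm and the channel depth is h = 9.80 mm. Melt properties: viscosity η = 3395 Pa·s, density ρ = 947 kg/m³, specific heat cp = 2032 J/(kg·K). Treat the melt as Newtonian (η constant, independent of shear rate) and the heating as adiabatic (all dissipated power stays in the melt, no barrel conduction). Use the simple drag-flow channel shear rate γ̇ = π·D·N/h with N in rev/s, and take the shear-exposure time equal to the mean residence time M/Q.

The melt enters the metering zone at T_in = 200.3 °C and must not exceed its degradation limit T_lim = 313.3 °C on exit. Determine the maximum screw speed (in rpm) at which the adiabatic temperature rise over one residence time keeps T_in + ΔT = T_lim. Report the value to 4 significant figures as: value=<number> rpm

Q_s = Q / 3600 = 208.5 / 3600 = 0.0579167 kg/s
Mean residence time: t_res = M/Q_s = 9.10 kg / 0.0579167 kg/s = 157.122 s
D = 124.0 mm = 0.124 m;  h = 9.80 mm = 0.0098 m
ΔT_a = T_lim − T_in = 313.3 − 200.3 = 113 K
γ̇_max² = ΔT_a·ρ·cp / (η·t_res) = [113 × 947 × 2032] / [3395 × 157.122] = 407.638 s⁻²
γ̇_max = √407.638 = 20.19 s⁻¹
N_max = γ̇_max h / (πD) = 20.19·0.0098/(π·0.124) = 0.507916 rev/s → ×60 = 30.475 rpm

value=30.47 rpm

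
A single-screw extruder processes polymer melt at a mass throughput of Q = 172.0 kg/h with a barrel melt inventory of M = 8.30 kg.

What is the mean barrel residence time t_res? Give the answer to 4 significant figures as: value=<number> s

Q_s = Q / 3600 = 172.0 / 3600 = 0.0477778 kg/s
t_res = M / Q_s = 8.30 ÷ 0.0477778 = 173.721 s

value=173.7 s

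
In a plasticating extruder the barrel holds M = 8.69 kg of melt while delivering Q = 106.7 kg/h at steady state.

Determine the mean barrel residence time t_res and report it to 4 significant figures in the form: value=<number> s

value=293.2 s

Convert throughput: Q = 106.7 kg/h = 106.7/3600 = 0.0296389 kg/s
t_res = M / Q_s = 8.69 / 0.0296389 = 293.196 s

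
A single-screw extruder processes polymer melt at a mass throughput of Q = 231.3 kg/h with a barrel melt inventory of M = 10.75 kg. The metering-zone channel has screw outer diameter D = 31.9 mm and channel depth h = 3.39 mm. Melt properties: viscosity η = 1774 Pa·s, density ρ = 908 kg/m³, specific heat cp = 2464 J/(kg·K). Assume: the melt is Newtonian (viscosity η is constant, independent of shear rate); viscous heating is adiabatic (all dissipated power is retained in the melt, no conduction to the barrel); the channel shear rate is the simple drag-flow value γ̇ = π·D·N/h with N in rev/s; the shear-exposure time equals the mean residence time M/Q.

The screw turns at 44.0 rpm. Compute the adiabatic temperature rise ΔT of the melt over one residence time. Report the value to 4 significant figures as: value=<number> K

Q_s = Q / 3600 = 231.3 / 3600 = 0.06425 kg/s
t_res = M / Q_s = 10.75 ÷ 0.06425 = 167.315 s
D = 31.9 mm = 0.0319 m;  h = 3.39 mm = 0.00339 m;  N = 44.0 rpm / 60 = 0.733333 rev/s
Shear rate: γ̇ = πDN/h = π·0.0319·0.733333/0.00339 = 21.6792 s⁻¹
ΔT = η·γ̇²·t_res / (ρ·cp) = 1774 · (21.6792)² · 167.315 / (908 · 2464) = 62.3515 K

value=62.35 K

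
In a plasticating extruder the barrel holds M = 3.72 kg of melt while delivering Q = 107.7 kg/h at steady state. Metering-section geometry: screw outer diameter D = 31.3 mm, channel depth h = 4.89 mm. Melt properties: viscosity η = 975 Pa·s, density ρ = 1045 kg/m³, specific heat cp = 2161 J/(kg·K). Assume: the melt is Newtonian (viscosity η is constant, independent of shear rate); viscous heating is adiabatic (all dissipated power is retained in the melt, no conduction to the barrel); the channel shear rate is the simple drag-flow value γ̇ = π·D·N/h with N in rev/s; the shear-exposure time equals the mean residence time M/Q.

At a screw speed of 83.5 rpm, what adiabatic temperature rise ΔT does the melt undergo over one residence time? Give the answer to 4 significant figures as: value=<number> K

Q_s = Q / 3600 = 107.7 / 3600 = 0.0299167 kg/s
Mean residence time: t_res = M/Q_s = 3.72 kg / 0.0299167 kg/s = 124.345 s
D = 31.3 mm = 0.0313 m;  h = 4.89 mm = 0.00489 m;  N = 83.5 rpm / 60 = 1.39167 rev/s
γ̇ = π·D·N / h = π · 0.0313 · 1.39167 / 0.00489 = 27.9847 s⁻¹
ΔT = η·γ̇²·t_res / (ρ·cp) = 975 · (27.9847)² · 124.345 / (1045 · 2161) = 42.044 K

value=42.04 K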